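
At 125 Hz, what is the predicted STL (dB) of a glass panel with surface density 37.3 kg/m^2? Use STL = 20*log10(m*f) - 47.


Mass law: STL = 20 * log10(m * f) - 47
  m * f = 37.3 * 125 = 4662.5
  log10(4662.5) = 3.66862
  STL = 20 * 3.66862 - 47 = 73.3724 - 47 = 26.4 dB

26.4 dB


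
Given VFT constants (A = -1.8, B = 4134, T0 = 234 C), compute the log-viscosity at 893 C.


VFT equation: log(eta) = A + B / (T - T0)
  T - T0 = 893 - 234 = 659
  B / (T - T0) = 4134 / 659 = 6.273
  log(eta) = -1.8 + 6.273 = 4.473

4.473


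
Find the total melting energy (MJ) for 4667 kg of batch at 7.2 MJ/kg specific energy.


Total energy = mass * specific energy
  E = 4667 * 7.2 = 33602.4 MJ

33602.4 MJ


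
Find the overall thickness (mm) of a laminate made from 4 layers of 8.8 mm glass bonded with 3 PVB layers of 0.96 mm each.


Total thickness = glass contribution + PVB contribution
  Glass: 4 * 8.8 = 35.2 mm
  PVB: 3 * 0.96 = 2.88 mm
  Total = 35.2 + 2.88 = 38.08 mm

38.08 mm


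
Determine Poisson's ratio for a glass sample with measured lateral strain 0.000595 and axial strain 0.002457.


Poisson's ratio: nu = lateral strain / axial strain
  nu = 0.000595 / 0.002457 = 0.2422

0.2422


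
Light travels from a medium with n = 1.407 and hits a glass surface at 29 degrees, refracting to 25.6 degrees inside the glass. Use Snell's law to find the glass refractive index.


Apply Snell's law: n1 * sin(theta1) = n2 * sin(theta2)
  n2 = n1 * sin(theta1) / sin(theta2)
  sin(29) = 0.48481
  sin(25.6) = 0.432086
  n2 = 1.407 * 0.48481 / 0.432086 = 1.5787

1.5787


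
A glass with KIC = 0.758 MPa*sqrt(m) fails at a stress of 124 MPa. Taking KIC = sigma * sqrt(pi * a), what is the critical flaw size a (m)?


Rearrange KIC = sigma * sqrt(pi * a):
  sqrt(pi * a) = KIC / sigma
  sqrt(pi * a) = 0.758 / 124 = 0.006113
  a = (KIC / sigma)^2 / pi
  a = 0.006113^2 / pi = 0.0000119 m

0.0000119 m


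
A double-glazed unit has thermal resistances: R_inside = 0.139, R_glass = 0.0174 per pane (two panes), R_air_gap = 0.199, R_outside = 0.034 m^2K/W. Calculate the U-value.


Total thermal resistance (series):
  R_total = R_in + R_glass + R_air + R_glass + R_out
  R_total = 0.139 + 0.0174 + 0.199 + 0.0174 + 0.034 = 0.4068 m^2K/W
U-value = 1 / R_total = 1 / 0.4068 = 2.458 W/m^2K

2.458 W/m^2K


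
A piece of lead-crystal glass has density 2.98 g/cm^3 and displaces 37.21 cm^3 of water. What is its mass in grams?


Rearrange rho = m / V:
  m = rho * V
  m = 2.98 * 37.21 = 110.886 g

110.886 g


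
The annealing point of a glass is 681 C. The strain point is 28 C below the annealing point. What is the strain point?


Strain point = annealing point - difference:
  T_strain = 681 - 28 = 653 C

653 C


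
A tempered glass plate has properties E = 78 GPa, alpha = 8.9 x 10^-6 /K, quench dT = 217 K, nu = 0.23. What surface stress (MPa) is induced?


Tempering stress: sigma = E * alpha * dT / (1 - nu)
  E (MPa) = 78 * 1000 = 78000
  Numerator = 78000 * (8.9 x 10^-6) * 217 = 150.6414
  Denominator = 1 - 0.23 = 0.77
  sigma = 150.6414 / 0.77 = 195.6 MPa

195.6 MPa


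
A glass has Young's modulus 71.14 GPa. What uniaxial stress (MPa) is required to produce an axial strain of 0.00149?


Rearrange E = sigma / epsilon:
  sigma = E * epsilon
  E (MPa) = 71.14 * 1000 = 71140
  sigma = 71140 * 0.00149 = 106.0 MPa

106.0 MPa


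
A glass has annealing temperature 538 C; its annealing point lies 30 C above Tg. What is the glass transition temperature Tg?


Rearrange T_anneal = Tg + offset for Tg:
  Tg = T_anneal - offset = 538 - 30 = 508 C

508 C


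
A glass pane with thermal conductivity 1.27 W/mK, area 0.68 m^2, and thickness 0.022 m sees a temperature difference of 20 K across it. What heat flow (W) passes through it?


Fourier's law: Q = k * A * dT / t
  Q = 1.27 * 0.68 * 20 / 0.022
  Q = 17.272 / 0.022 = 785.1 W

785.1 W


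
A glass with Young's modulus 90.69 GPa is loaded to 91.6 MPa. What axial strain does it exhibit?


Rearrange E = sigma / epsilon:
  epsilon = sigma / E
  E (MPa) = 90.69 * 1000 = 90690
  epsilon = 91.6 / 90690 = 0.00101

0.00101


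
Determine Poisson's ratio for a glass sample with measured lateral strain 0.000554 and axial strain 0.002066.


Poisson's ratio: nu = lateral strain / axial strain
  nu = 0.000554 / 0.002066 = 0.2682

0.2682


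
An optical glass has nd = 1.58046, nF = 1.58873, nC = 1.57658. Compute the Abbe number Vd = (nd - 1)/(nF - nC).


Abbe number formula: Vd = (nd - 1) / (nF - nC)
  nd - 1 = 1.58046 - 1 = 0.58046
  nF - nC = 1.58873 - 1.57658 = 0.01215
  Vd = 0.58046 / 0.01215 = 47.77

47.77


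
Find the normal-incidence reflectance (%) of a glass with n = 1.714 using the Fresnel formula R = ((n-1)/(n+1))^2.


Fresnel reflectance at normal incidence:
  R = ((n - 1)/(n + 1))^2
  (n - 1)/(n + 1) = (1.714 - 1)/(1.714 + 1) = 0.26308
  R = 0.26308^2 = 0.0692111
  R(%) = 0.0692111 * 100 = 6.921%

6.921%


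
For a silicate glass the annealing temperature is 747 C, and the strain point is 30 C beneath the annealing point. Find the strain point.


Strain point = annealing point - difference:
  T_strain = 747 - 30 = 717 C

717 C


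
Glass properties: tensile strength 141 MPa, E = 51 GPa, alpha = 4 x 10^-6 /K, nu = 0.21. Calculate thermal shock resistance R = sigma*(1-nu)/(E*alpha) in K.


Thermal shock resistance: R = sigma * (1 - nu) / (E * alpha)
  Numerator = 141 * (1 - 0.21) = 111.39
  Denominator = 51 * 1000 * (4 x 10^-6) = 0.204
  R = 111.39 / 0.204 = 546.0 K

546.0 K


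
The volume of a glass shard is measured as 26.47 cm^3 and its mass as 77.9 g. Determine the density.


Use the definition of density:
  rho = mass / volume
  rho = 77.9 / 26.47 = 2.943 g/cm^3

2.943 g/cm^3


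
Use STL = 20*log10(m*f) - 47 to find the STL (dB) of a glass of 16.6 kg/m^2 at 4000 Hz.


Mass law: STL = 20 * log10(m * f) - 47
  m * f = 16.6 * 4000 = 66400
  log10(66400) = 4.82217
  STL = 20 * 4.82217 - 47 = 96.4434 - 47 = 49.4 dB

49.4 dB


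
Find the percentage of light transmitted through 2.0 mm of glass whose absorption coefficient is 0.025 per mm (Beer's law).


Beer-Lambert law: T = exp(-alpha * thickness)
  exponent = -0.025 * 2.0 = -0.05
  T = exp(-0.05) = 0.9512
  Percentage = 0.9512 * 100 = 95.12%

95.12%


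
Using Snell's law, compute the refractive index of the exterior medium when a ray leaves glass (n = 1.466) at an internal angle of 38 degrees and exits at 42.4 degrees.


Apply Snell's law: n1 * sin(theta1) = n2 * sin(theta2)
  n2 = n1 * sin(theta1) / sin(theta2)
  sin(38) = 0.615661
  sin(42.4) = 0.674302
  n2 = 1.466 * 0.615661 / 0.674302 = 1.3385

1.3385


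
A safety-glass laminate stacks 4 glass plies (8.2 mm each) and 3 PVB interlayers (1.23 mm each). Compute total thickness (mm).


Total thickness = glass contribution + PVB contribution
  Glass: 4 * 8.2 = 32.8 mm
  PVB: 3 * 1.23 = 3.69 mm
  Total = 32.8 + 3.69 = 36.49 mm

36.49 mm


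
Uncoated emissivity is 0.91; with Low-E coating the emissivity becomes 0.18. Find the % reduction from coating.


Percentage reduction = (1 - coated/uncoated) * 100
  Ratio = 0.18 / 0.91 = 0.1978
  Reduction = (1 - 0.1978) * 100 = 80.2%

80.2%


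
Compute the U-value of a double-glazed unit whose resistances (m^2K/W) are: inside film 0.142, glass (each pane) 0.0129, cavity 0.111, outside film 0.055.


Total thermal resistance (series):
  R_total = R_in + R_glass + R_air + R_glass + R_out
  R_total = 0.142 + 0.0129 + 0.111 + 0.0129 + 0.055 = 0.3338 m^2K/W
U-value = 1 / R_total = 1 / 0.3338 = 2.996 W/m^2K

2.996 W/m^2K


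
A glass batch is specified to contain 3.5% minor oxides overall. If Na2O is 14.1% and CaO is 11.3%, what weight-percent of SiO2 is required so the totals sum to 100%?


Known pieces sum to 100%:
  SiO2 = 100 - (others + Na2O + CaO)
  SiO2 = 100 - (3.5 + 14.1 + 11.3) = 71.1%

71.1%


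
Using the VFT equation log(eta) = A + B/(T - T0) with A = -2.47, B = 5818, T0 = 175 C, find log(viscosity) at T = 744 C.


VFT equation: log(eta) = A + B / (T - T0)
  T - T0 = 744 - 175 = 569
  B / (T - T0) = 5818 / 569 = 10.225
  log(eta) = -2.47 + 10.225 = 7.755

7.755


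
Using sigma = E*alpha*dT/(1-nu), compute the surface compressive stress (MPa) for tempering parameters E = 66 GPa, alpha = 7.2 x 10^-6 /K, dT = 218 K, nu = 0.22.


Tempering stress: sigma = E * alpha * dT / (1 - nu)
  E (MPa) = 66 * 1000 = 66000
  Numerator = 66000 * (7.2 x 10^-6) * 218 = 103.5936
  Denominator = 1 - 0.22 = 0.78
  sigma = 103.5936 / 0.78 = 132.8 MPa

132.8 MPa


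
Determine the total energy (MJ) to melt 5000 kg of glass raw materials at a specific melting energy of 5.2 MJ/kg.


Total energy = mass * specific energy
  E = 5000 * 5.2 = 26000 MJ

26000 MJ


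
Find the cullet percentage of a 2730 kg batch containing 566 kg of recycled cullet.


Cullet ratio = (cullet mass / total batch mass) * 100
  Ratio = 566 / 2730 * 100 = 20.73%

20.73%


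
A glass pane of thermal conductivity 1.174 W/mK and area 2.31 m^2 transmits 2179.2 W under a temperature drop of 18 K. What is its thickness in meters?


Fourier's law: t = k * A * dT / Q
  t = 1.174 * 2.31 * 18 / 2179.2
  t = 48.81492 / 2179.2 = 0.0224 m

0.0224 m


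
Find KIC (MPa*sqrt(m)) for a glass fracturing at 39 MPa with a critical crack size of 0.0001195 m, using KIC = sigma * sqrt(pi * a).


Fracture toughness: KIC = sigma * sqrt(pi * a)
  pi * a = pi * 0.0001195 = 0.00037542
  sqrt(pi * a) = 0.019376
  KIC = 39 * 0.019376 = 0.756 MPa*sqrt(m)

0.756 MPa*sqrt(m)


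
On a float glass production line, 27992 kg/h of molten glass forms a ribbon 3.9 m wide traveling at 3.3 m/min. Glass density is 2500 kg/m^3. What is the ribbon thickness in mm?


Ribbon cross-section from mass balance:
  Volume rate = throughput / density = 27992 / 2500 = 11.1968 m^3/h
  thickness = volume rate / (speed * 60 * width), i.e.
  thickness = throughput / (60 * speed * width * density) * 1000
  thickness = 27992 / (60 * 3.3 * 3.9 * 2500) * 1000 = 14.5 mm

14.5 mm


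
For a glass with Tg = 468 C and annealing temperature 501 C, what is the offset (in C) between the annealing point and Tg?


Offset = T_anneal - Tg:
  offset = 501 - 468 = 33 C

33 C


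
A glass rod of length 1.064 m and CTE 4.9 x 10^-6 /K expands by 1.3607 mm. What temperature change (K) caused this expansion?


Rearrange dL = alpha * L0 * dT for dT:
  dT = dL / (alpha * L0)
  dL (m) = 1.3607 / 1000 = 0.0013607
  dT = 0.0013607 / ((4.9 x 10^-6) * 1.064) = 261.0 K

261.0 K


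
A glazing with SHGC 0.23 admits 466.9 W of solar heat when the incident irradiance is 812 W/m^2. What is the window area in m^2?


Rearrange Q = Area * SHGC * Irradiance:
  Area = Q / (SHGC * Irradiance)
  Area = 466.9 / (0.23 * 812) = 2.5 m^2

2.5 m^2


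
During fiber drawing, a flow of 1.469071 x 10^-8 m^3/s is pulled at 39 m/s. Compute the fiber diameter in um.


Cross-sectional area from continuity:
  A = Q / v = 1.469071 x 10^-8 / 39 = 3.766849 x 10^-10 m^2
Diameter from circular cross-section:
  d = sqrt(4A / pi) * 10^6 (m -> um)
  d = sqrt(4 * 3.766849 x 10^-10 / pi) * 10^6 = 21.9 um

21.9 um


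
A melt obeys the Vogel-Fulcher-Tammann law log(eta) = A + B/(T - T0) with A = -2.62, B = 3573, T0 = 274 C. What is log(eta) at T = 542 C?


VFT equation: log(eta) = A + B / (T - T0)
  T - T0 = 542 - 274 = 268
  B / (T - T0) = 3573 / 268 = 13.332
  log(eta) = -2.62 + 13.332 = 10.712

10.712


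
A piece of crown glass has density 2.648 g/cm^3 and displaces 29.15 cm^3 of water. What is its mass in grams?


Rearrange rho = m / V:
  m = rho * V
  m = 2.648 * 29.15 = 77.189 g

77.189 g


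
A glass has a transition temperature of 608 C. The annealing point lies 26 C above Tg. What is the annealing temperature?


The annealing temperature is Tg plus the offset:
  T_anneal = 608 + 26 = 634 C

634 C


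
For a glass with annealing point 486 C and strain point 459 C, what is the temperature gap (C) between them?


Gap = T_anneal - T_strain:
  gap = 486 - 459 = 27 C

27 C


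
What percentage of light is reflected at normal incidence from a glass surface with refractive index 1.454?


Fresnel reflectance at normal incidence:
  R = ((n - 1)/(n + 1))^2
  (n - 1)/(n + 1) = (1.454 - 1)/(1.454 + 1) = 0.185004
  R = 0.185004^2 = 0.0342265
  R(%) = 0.0342265 * 100 = 3.423%

3.423%


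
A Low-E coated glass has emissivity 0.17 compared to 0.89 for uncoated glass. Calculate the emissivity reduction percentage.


Percentage reduction = (1 - coated/uncoated) * 100
  Ratio = 0.17 / 0.89 = 0.191
  Reduction = (1 - 0.191) * 100 = 80.9%

80.9%


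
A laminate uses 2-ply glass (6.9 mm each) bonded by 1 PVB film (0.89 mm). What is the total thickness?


Total thickness = glass contribution + PVB contribution
  Glass: 2 * 6.9 = 13.8 mm
  PVB: 1 * 0.89 = 0.89 mm
  Total = 13.8 + 0.89 = 14.69 mm

14.69 mm


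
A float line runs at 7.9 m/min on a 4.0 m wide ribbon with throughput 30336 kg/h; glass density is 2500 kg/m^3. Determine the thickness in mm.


Ribbon cross-section from mass balance:
  Volume rate = throughput / density = 30336 / 2500 = 12.1344 m^3/h
  thickness = volume rate / (speed * 60 * width), i.e.
  thickness = throughput / (60 * speed * width * density) * 1000
  thickness = 30336 / (60 * 7.9 * 4.0 * 2500) * 1000 = 6.4 mm

6.4 mm


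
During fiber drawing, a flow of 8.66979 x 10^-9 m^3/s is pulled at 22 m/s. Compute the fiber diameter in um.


Cross-sectional area from continuity:
  A = Q / v = 8.66979 x 10^-9 / 22 = 3.940814 x 10^-10 m^2
Diameter from circular cross-section:
  d = sqrt(4A / pi) * 10^6 (m -> um)
  d = sqrt(4 * 3.940814 x 10^-10 / pi) * 10^6 = 22.4 um

22.4 um


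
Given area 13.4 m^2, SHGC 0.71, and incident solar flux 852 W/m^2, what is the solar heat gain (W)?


Solar heat gain: Q = Area * SHGC * Irradiance
  Q = 13.4 * 0.71 * 852 = 8105.9 W

8105.9 W


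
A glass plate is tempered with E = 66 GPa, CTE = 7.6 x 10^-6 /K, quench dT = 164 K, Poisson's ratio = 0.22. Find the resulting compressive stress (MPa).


Tempering stress: sigma = E * alpha * dT / (1 - nu)
  E (MPa) = 66 * 1000 = 66000
  Numerator = 66000 * (7.6 x 10^-6) * 164 = 82.2624
  Denominator = 1 - 0.22 = 0.78
  sigma = 82.2624 / 0.78 = 105.5 MPa

105.5 MPa


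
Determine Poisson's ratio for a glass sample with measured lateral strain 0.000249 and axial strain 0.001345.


Poisson's ratio: nu = lateral strain / axial strain
  nu = 0.000249 / 0.001345 = 0.1851

0.1851


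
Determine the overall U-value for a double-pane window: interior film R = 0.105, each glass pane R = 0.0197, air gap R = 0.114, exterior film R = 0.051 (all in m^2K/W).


Total thermal resistance (series):
  R_total = R_in + R_glass + R_air + R_glass + R_out
  R_total = 0.105 + 0.0197 + 0.114 + 0.0197 + 0.051 = 0.3094 m^2K/W
U-value = 1 / R_total = 1 / 0.3094 = 3.232 W/m^2K

3.232 W/m^2K


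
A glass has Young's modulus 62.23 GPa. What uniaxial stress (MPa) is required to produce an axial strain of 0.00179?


Rearrange E = sigma / epsilon:
  sigma = E * epsilon
  E (MPa) = 62.23 * 1000 = 62230
  sigma = 62230 * 0.00179 = 111.39 MPa

111.39 MPa


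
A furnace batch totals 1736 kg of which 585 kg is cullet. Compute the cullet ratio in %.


Cullet ratio = (cullet mass / total batch mass) * 100
  Ratio = 585 / 1736 * 100 = 33.7%

33.7%


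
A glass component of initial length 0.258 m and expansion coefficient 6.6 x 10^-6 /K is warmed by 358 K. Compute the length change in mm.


Thermal expansion formula: dL = alpha * L0 * dT
  dL = (6.6 x 10^-6) * 0.258 * 358 = 0.0006096 m
Convert to mm: 0.0006096 * 1000 = 0.6096 mm

0.6096 mm


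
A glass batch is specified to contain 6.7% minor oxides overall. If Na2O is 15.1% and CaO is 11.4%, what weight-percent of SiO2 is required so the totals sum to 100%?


Known pieces sum to 100%:
  SiO2 = 100 - (others + Na2O + CaO)
  SiO2 = 100 - (6.7 + 15.1 + 11.4) = 66.8%

66.8%


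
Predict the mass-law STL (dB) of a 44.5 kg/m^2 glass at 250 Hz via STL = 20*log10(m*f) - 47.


Mass law: STL = 20 * log10(m * f) - 47
  m * f = 44.5 * 250 = 11125
  log10(11125) = 4.0463
  STL = 20 * 4.0463 - 47 = 80.926 - 47 = 33.9 dB

33.9 dB


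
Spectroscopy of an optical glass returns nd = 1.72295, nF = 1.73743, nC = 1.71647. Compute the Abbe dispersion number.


Abbe number formula: Vd = (nd - 1) / (nF - nC)
  nd - 1 = 1.72295 - 1 = 0.72295
  nF - nC = 1.73743 - 1.71647 = 0.02096
  Vd = 0.72295 / 0.02096 = 34.49

34.49


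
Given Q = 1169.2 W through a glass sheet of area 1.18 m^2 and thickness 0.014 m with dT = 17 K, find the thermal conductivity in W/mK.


Fourier's law rearranged: k = Q * t / (A * dT)
  Numerator = 1169.2 * 0.014 = 16.3688
  Denominator = 1.18 * 17 = 20.06
  k = 16.3688 / 20.06 = 0.816 W/mK

0.816 W/mK


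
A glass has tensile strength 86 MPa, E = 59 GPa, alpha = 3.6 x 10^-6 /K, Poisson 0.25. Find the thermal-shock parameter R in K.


Thermal shock resistance: R = sigma * (1 - nu) / (E * alpha)
  Numerator = 86 * (1 - 0.25) = 64.5
  Denominator = 59 * 1000 * (3.6 x 10^-6) = 0.2124
  R = 64.5 / 0.2124 = 303.7 K

303.7 K


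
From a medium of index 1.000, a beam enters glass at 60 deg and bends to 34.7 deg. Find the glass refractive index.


Apply Snell's law: n1 * sin(theta1) = n2 * sin(theta2)
  n2 = n1 * sin(theta1) / sin(theta2)
  sin(60) = 0.866025
  sin(34.7) = 0.56928
  n2 = 1.000 * 0.866025 / 0.56928 = 1.5213

1.5213


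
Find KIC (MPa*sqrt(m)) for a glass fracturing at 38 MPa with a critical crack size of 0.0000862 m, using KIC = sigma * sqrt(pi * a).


Fracture toughness: KIC = sigma * sqrt(pi * a)
  pi * a = pi * 0.0000862 = 0.000270805
  sqrt(pi * a) = 0.016456
  KIC = 38 * 0.016456 = 0.625 MPa*sqrt(m)

0.625 MPa*sqrt(m)


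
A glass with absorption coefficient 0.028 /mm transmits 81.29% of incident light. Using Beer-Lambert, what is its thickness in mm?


Rearrange T = exp(-alpha * thickness):
  thickness = -ln(T) / alpha
  T = 81.29/100 = 0.8129
  ln(T) = -0.20715
  -ln(T) = 0.20715
  thickness = 0.20715 / 0.028 = 7.4 mm

7.4 mm


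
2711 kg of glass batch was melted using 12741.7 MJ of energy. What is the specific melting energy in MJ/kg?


Rearrange E = m * s for s:
  s = E / m
  s = 12741.7 / 2711 = 4.7 MJ/kg

4.7 MJ/kg


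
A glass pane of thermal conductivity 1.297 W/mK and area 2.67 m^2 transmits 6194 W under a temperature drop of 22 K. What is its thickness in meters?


Fourier's law: t = k * A * dT / Q
  t = 1.297 * 2.67 * 22 / 6194
  t = 76.18578 / 6194 = 0.0123 m

0.0123 m


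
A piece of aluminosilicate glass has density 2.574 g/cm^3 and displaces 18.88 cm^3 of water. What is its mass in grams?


Rearrange rho = m / V:
  m = rho * V
  m = 2.574 * 18.88 = 48.597 g

48.597 g


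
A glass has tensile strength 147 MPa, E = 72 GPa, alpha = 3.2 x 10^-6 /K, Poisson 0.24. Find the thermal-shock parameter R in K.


Thermal shock resistance: R = sigma * (1 - nu) / (E * alpha)
  Numerator = 147 * (1 - 0.24) = 111.72
  Denominator = 72 * 1000 * (3.2 x 10^-6) = 0.2304
  R = 111.72 / 0.2304 = 484.9 K

484.9 K


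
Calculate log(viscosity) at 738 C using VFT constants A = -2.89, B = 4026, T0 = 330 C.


VFT equation: log(eta) = A + B / (T - T0)
  T - T0 = 738 - 330 = 408
  B / (T - T0) = 4026 / 408 = 9.868
  log(eta) = -2.89 + 9.868 = 6.978

6.978


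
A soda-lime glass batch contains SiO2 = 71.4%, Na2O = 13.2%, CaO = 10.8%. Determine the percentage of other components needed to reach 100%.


Sum the three major oxides:
  SiO2 + Na2O + CaO = 71.4 + 13.2 + 10.8 = 95.4%
Subtract from 100%:
  Others = 100 - 95.4 = 4.6%

4.6%


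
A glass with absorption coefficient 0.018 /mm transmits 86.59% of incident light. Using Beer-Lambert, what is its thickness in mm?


Rearrange T = exp(-alpha * thickness):
  thickness = -ln(T) / alpha
  T = 86.59/100 = 0.8659
  ln(T) = -0.14399
  -ln(T) = 0.14399
  thickness = 0.14399 / 0.018 = 8.0 mm

8.0 mm


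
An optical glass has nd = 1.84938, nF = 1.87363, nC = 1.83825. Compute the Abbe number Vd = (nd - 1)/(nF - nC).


Abbe number formula: Vd = (nd - 1) / (nF - nC)
  nd - 1 = 1.84938 - 1 = 0.84938
  nF - nC = 1.87363 - 1.83825 = 0.03538
  Vd = 0.84938 / 0.03538 = 24.01

24.01


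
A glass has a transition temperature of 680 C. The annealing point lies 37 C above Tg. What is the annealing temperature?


The annealing temperature is Tg plus the offset:
  T_anneal = 680 + 37 = 717 C

717 C


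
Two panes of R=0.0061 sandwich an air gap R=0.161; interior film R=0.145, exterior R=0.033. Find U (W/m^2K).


Total thermal resistance (series):
  R_total = R_in + R_glass + R_air + R_glass + R_out
  R_total = 0.145 + 0.0061 + 0.161 + 0.0061 + 0.033 = 0.3512 m^2K/W
U-value = 1 / R_total = 1 / 0.3512 = 2.847 W/m^2K

2.847 W/m^2K


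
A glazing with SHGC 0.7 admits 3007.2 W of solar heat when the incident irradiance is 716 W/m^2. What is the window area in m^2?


Rearrange Q = Area * SHGC * Irradiance:
  Area = Q / (SHGC * Irradiance)
  Area = 3007.2 / (0.7 * 716) = 6.0 m^2

6.0 m^2


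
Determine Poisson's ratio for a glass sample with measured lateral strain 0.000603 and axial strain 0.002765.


Poisson's ratio: nu = lateral strain / axial strain
  nu = 0.000603 / 0.002765 = 0.2181

0.2181


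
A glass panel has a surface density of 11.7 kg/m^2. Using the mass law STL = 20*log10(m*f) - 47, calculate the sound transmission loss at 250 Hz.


Mass law: STL = 20 * log10(m * f) - 47
  m * f = 11.7 * 250 = 2925
  log10(2925) = 3.46613
  STL = 20 * 3.46613 - 47 = 69.3226 - 47 = 22.3 dB

22.3 dB


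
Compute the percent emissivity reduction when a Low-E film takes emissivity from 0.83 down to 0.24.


Percentage reduction = (1 - coated/uncoated) * 100
  Ratio = 0.24 / 0.83 = 0.2892
  Reduction = (1 - 0.2892) * 100 = 71.1%

71.1%


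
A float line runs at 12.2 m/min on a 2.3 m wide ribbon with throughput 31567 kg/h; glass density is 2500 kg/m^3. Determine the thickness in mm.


Ribbon cross-section from mass balance:
  Volume rate = throughput / density = 31567 / 2500 = 12.6268 m^3/h
  thickness = volume rate / (speed * 60 * width), i.e.
  thickness = throughput / (60 * speed * width * density) * 1000
  thickness = 31567 / (60 * 12.2 * 2.3 * 2500) * 1000 = 7.5 mm

7.5 mm


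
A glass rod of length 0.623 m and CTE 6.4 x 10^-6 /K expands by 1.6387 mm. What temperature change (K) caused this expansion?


Rearrange dL = alpha * L0 * dT for dT:
  dT = dL / (alpha * L0)
  dL (m) = 1.6387 / 1000 = 0.0016387
  dT = 0.0016387 / ((6.4 x 10^-6) * 0.623) = 411.0 K

411.0 K


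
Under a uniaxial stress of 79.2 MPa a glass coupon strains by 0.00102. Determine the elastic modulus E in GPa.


Young's modulus: E = stress / strain
  E = 79.2 MPa / 0.00102 = 77647.06 MPa
Convert to GPa: 77647.06 / 1000 = 77.65 GPa

77.65 GPa


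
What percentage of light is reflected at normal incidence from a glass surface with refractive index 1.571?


Fresnel reflectance at normal incidence:
  R = ((n - 1)/(n + 1))^2
  (n - 1)/(n + 1) = (1.571 - 1)/(1.571 + 1) = 0.222093
  R = 0.222093^2 = 0.0493253
  R(%) = 0.0493253 * 100 = 4.933%

4.933%


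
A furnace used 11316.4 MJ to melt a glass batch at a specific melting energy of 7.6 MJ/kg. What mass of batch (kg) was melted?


Rearrange E = m * s for m:
  m = E / s
  m = 11316.4 / 7.6 = 1489.0 kg

1489.0 kg


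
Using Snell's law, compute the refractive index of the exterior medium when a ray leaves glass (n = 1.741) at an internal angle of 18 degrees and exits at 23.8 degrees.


Apply Snell's law: n1 * sin(theta1) = n2 * sin(theta2)
  n2 = n1 * sin(theta1) / sin(theta2)
  sin(18) = 0.309017
  sin(23.8) = 0.403545
  n2 = 1.741 * 0.309017 / 0.403545 = 1.3332

1.3332


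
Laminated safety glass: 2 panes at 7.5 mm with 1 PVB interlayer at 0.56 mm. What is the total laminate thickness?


Total thickness = glass contribution + PVB contribution
  Glass: 2 * 7.5 = 15.0 mm
  PVB: 1 * 0.56 = 0.56 mm
  Total = 15.0 + 0.56 = 15.56 mm

15.56 mm


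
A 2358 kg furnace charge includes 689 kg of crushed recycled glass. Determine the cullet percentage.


Cullet ratio = (cullet mass / total batch mass) * 100
  Ratio = 689 / 2358 * 100 = 29.22%

29.22%


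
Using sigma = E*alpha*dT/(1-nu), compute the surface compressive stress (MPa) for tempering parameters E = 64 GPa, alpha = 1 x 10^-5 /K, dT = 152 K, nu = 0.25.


Tempering stress: sigma = E * alpha * dT / (1 - nu)
  E (MPa) = 64 * 1000 = 64000
  Numerator = 64000 * (1 x 10^-5) * 152 = 97.28
  Denominator = 1 - 0.25 = 0.75
  sigma = 97.28 / 0.75 = 129.7 MPa

129.7 MPa


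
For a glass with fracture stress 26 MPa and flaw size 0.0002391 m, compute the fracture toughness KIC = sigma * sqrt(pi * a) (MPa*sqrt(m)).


Fracture toughness: KIC = sigma * sqrt(pi * a)
  pi * a = pi * 0.0002391 = 0.000751155
  sqrt(pi * a) = 0.027407
  KIC = 26 * 0.027407 = 0.713 MPa*sqrt(m)

0.713 MPa*sqrt(m)


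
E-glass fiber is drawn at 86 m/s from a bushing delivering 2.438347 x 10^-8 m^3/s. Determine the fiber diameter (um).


Cross-sectional area from continuity:
  A = Q / v = 2.438347 x 10^-8 / 86 = 2.835287 x 10^-10 m^2
Diameter from circular cross-section:
  d = sqrt(4A / pi) * 10^6 (m -> um)
  d = sqrt(4 * 2.835287 x 10^-10 / pi) * 10^6 = 19.0 um

19.0 um


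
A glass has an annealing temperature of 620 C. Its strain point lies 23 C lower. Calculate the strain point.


Strain point = annealing point - difference:
  T_strain = 620 - 23 = 597 C

597 C


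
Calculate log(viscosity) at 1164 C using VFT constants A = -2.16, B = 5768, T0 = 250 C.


VFT equation: log(eta) = A + B / (T - T0)
  T - T0 = 1164 - 250 = 914
  B / (T - T0) = 5768 / 914 = 6.311
  log(eta) = -2.16 + 6.311 = 4.151

4.151


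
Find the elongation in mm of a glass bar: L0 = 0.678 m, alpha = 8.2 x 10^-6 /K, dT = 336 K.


Thermal expansion formula: dL = alpha * L0 * dT
  dL = (8.2 x 10^-6) * 0.678 * 336 = 0.00186803 m
Convert to mm: 0.00186803 * 1000 = 1.868 mm

1.868 mm


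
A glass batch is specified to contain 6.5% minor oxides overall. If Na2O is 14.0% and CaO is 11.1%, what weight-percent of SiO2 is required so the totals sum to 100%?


Known pieces sum to 100%:
  SiO2 = 100 - (others + Na2O + CaO)
  SiO2 = 100 - (6.5 + 14.0 + 11.1) = 68.4%

68.4%


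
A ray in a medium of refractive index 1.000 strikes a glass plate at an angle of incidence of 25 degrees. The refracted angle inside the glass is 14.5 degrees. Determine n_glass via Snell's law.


Apply Snell's law: n1 * sin(theta1) = n2 * sin(theta2)
  n2 = n1 * sin(theta1) / sin(theta2)
  sin(25) = 0.422618
  sin(14.5) = 0.25038
  n2 = 1.000 * 0.422618 / 0.25038 = 1.6879

1.6879


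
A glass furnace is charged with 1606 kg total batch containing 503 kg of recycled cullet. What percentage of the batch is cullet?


Cullet ratio = (cullet mass / total batch mass) * 100
  Ratio = 503 / 1606 * 100 = 31.32%

31.32%


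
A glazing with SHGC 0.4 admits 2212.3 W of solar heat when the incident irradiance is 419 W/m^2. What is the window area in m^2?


Rearrange Q = Area * SHGC * Irradiance:
  Area = Q / (SHGC * Irradiance)
  Area = 2212.3 / (0.4 * 419) = 13.2 m^2

13.2 m^2


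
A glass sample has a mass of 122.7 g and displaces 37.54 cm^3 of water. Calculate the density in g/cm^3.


Use the definition of density:
  rho = mass / volume
  rho = 122.7 / 37.54 = 3.269 g/cm^3

3.269 g/cm^3


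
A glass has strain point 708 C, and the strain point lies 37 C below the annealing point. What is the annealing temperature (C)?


T_anneal = T_strain + gap:
  T_anneal = 708 + 37 = 745 C

745 C


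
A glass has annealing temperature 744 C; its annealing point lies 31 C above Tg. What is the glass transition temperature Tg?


Rearrange T_anneal = Tg + offset for Tg:
  Tg = T_anneal - offset = 744 - 31 = 713 C

713 C


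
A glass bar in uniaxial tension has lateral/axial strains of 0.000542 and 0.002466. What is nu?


Poisson's ratio: nu = lateral strain / axial strain
  nu = 0.000542 / 0.002466 = 0.2198

0.2198


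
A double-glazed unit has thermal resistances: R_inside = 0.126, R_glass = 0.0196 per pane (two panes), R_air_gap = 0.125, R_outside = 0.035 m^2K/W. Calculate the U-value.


Total thermal resistance (series):
  R_total = R_in + R_glass + R_air + R_glass + R_out
  R_total = 0.126 + 0.0196 + 0.125 + 0.0196 + 0.035 = 0.3252 m^2K/W
U-value = 1 / R_total = 1 / 0.3252 = 3.075 W/m^2K

3.075 W/m^2K


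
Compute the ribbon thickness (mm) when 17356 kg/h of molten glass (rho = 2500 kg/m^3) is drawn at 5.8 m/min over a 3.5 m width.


Ribbon cross-section from mass balance:
  Volume rate = throughput / density = 17356 / 2500 = 6.9424 m^3/h
  thickness = volume rate / (speed * 60 * width), i.e.
  thickness = throughput / (60 * speed * width * density) * 1000
  thickness = 17356 / (60 * 5.8 * 3.5 * 2500) * 1000 = 5.7 mm

5.7 mm


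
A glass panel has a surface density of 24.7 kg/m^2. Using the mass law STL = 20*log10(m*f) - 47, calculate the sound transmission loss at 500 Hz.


Mass law: STL = 20 * log10(m * f) - 47
  m * f = 24.7 * 500 = 12350
  log10(12350) = 4.09167
  STL = 20 * 4.09167 - 47 = 81.8334 - 47 = 34.8 dB

34.8 dB


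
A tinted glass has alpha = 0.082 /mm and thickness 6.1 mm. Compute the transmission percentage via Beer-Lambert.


Beer-Lambert law: T = exp(-alpha * thickness)
  exponent = -0.082 * 6.1 = -0.5002
  T = exp(-0.5002) = 0.6064
  Percentage = 0.6064 * 100 = 60.64%

60.64%


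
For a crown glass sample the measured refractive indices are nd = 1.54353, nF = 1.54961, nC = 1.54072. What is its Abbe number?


Abbe number formula: Vd = (nd - 1) / (nF - nC)
  nd - 1 = 1.54353 - 1 = 0.54353
  nF - nC = 1.54961 - 1.54072 = 0.00889
  Vd = 0.54353 / 0.00889 = 61.14

61.14


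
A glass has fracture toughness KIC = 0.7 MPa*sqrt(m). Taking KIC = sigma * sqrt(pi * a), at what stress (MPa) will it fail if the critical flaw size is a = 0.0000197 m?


Rearrange KIC = sigma * sqrt(pi * a):
  sigma = KIC / sqrt(pi * a)
  sqrt(pi * 0.0000197) = 0.007867
  sigma = 0.7 / 0.007867 = 88.98 MPa

88.98 MPa


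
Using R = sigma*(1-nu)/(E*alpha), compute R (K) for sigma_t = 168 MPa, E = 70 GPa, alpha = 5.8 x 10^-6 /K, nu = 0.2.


Thermal shock resistance: R = sigma * (1 - nu) / (E * alpha)
  Numerator = 168 * (1 - 0.2) = 134.4
  Denominator = 70 * 1000 * (5.8 x 10^-6) = 0.406
  R = 134.4 / 0.406 = 331.0 K

331.0 K


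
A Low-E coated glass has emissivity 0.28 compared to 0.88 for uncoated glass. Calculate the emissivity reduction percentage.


Percentage reduction = (1 - coated/uncoated) * 100
  Ratio = 0.28 / 0.88 = 0.3182
  Reduction = (1 - 0.3182) * 100 = 68.2%

68.2%


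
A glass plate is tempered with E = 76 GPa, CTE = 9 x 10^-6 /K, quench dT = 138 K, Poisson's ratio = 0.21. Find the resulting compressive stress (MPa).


Tempering stress: sigma = E * alpha * dT / (1 - nu)
  E (MPa) = 76 * 1000 = 76000
  Numerator = 76000 * (9 x 10^-6) * 138 = 94.392
  Denominator = 1 - 0.21 = 0.79
  sigma = 94.392 / 0.79 = 119.5 MPa

119.5 MPa


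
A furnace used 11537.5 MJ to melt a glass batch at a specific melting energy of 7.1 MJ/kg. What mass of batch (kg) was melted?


Rearrange E = m * s for m:
  m = E / s
  m = 11537.5 / 7.1 = 1625.0 kg

1625.0 kg


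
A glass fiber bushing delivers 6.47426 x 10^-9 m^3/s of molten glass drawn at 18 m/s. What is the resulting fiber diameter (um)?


Cross-sectional area from continuity:
  A = Q / v = 6.47426 x 10^-9 / 18 = 3.596811 x 10^-10 m^2
Diameter from circular cross-section:
  d = sqrt(4A / pi) * 10^6 (m -> um)
  d = sqrt(4 * 3.596811 x 10^-10 / pi) * 10^6 = 21.4 um

21.4 um


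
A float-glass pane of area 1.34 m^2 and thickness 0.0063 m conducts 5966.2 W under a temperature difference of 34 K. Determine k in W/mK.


Fourier's law rearranged: k = Q * t / (A * dT)
  Numerator = 5966.2 * 0.0063 = 37.58706
  Denominator = 1.34 * 34 = 45.56
  k = 37.58706 / 45.56 = 0.825 W/mK

0.825 W/mK


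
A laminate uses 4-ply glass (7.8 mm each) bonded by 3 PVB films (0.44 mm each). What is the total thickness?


Total thickness = glass contribution + PVB contribution
  Glass: 4 * 7.8 = 31.2 mm
  PVB: 3 * 0.44 = 1.32 mm
  Total = 31.2 + 1.32 = 32.52 mm

32.52 mm


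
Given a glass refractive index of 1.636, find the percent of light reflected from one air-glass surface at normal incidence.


Fresnel reflectance at normal incidence:
  R = ((n - 1)/(n + 1))^2
  (n - 1)/(n + 1) = (1.636 - 1)/(1.636 + 1) = 0.241275
  R = 0.241275^2 = 0.0582136
  R(%) = 0.0582136 * 100 = 5.821%

5.821%


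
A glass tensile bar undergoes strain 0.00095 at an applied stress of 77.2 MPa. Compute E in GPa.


Young's modulus: E = stress / strain
  E = 77.2 MPa / 0.00095 = 81263.16 MPa
Convert to GPa: 81263.16 / 1000 = 81.26 GPa

81.26 GPa


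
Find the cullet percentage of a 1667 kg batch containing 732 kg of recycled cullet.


Cullet ratio = (cullet mass / total batch mass) * 100
  Ratio = 732 / 1667 * 100 = 43.91%

43.91%


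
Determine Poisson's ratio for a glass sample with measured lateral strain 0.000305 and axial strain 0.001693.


Poisson's ratio: nu = lateral strain / axial strain
  nu = 0.000305 / 0.001693 = 0.1802

0.1802


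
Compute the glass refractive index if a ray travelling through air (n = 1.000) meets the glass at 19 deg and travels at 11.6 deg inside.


Apply Snell's law: n1 * sin(theta1) = n2 * sin(theta2)
  n2 = n1 * sin(theta1) / sin(theta2)
  sin(19) = 0.325568
  sin(11.6) = 0.201078
  n2 = 1.000 * 0.325568 / 0.201078 = 1.6191

1.6191


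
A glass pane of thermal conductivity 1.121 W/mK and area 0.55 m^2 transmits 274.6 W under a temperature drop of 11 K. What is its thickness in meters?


Fourier's law: t = k * A * dT / Q
  t = 1.121 * 0.55 * 11 / 274.6
  t = 6.78205 / 274.6 = 0.0247 m

0.0247 m


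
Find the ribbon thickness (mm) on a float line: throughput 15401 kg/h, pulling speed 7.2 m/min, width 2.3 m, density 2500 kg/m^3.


Ribbon cross-section from mass balance:
  Volume rate = throughput / density = 15401 / 2500 = 6.1604 m^3/h
  thickness = volume rate / (speed * 60 * width), i.e.
  thickness = throughput / (60 * speed * width * density) * 1000
  thickness = 15401 / (60 * 7.2 * 2.3 * 2500) * 1000 = 6.2 mm

6.2 mm


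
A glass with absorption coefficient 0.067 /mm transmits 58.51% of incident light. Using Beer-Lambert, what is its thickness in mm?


Rearrange T = exp(-alpha * thickness):
  thickness = -ln(T) / alpha
  T = 58.51/100 = 0.5851
  ln(T) = -0.53597
  -ln(T) = 0.53597
  thickness = 0.53597 / 0.067 = 8.0 mm

8.0 mm


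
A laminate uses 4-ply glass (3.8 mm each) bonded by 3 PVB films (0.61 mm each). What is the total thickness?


Total thickness = glass contribution + PVB contribution
  Glass: 4 * 3.8 = 15.2 mm
  PVB: 3 * 0.61 = 1.83 mm
  Total = 15.2 + 1.83 = 17.03 mm

17.03 mm


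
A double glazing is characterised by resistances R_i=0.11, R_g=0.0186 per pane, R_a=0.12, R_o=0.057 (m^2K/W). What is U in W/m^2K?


Total thermal resistance (series):
  R_total = R_in + R_glass + R_air + R_glass + R_out
  R_total = 0.11 + 0.0186 + 0.12 + 0.0186 + 0.057 = 0.3242 m^2K/W
U-value = 1 / R_total = 1 / 0.3242 = 3.085 W/m^2K

3.085 W/m^2K


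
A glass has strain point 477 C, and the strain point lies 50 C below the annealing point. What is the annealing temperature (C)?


T_anneal = T_strain + gap:
  T_anneal = 477 + 50 = 527 C

527 C


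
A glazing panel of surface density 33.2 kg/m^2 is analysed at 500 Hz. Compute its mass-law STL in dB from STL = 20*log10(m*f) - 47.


Mass law: STL = 20 * log10(m * f) - 47
  m * f = 33.2 * 500 = 16600
  log10(16600) = 4.22011
  STL = 20 * 4.22011 - 47 = 84.4022 - 47 = 37.4 dB

37.4 dB


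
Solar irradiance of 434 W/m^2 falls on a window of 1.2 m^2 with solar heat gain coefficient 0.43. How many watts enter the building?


Solar heat gain: Q = Area * SHGC * Irradiance
  Q = 1.2 * 0.43 * 434 = 223.9 W

223.9 W


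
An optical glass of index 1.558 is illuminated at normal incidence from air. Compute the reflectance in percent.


Fresnel reflectance at normal incidence:
  R = ((n - 1)/(n + 1))^2
  (n - 1)/(n + 1) = (1.558 - 1)/(1.558 + 1) = 0.218139
  R = 0.218139^2 = 0.0475846
  R(%) = 0.0475846 * 100 = 4.758%

4.758%


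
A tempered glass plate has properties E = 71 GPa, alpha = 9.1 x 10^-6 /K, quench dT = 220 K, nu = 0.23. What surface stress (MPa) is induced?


Tempering stress: sigma = E * alpha * dT / (1 - nu)
  E (MPa) = 71 * 1000 = 71000
  Numerator = 71000 * (9.1 x 10^-6) * 220 = 142.142
  Denominator = 1 - 0.23 = 0.77
  sigma = 142.142 / 0.77 = 184.6 MPa

184.6 MPa


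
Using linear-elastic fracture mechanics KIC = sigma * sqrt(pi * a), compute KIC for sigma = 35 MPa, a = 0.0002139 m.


Fracture toughness: KIC = sigma * sqrt(pi * a)
  pi * a = pi * 0.0002139 = 0.000671987
  sqrt(pi * a) = 0.025923
  KIC = 35 * 0.025923 = 0.907 MPa*sqrt(m)

0.907 MPa*sqrt(m)


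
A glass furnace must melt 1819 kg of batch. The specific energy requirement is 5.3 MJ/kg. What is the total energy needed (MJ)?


Total energy = mass * specific energy
  E = 1819 * 5.3 = 9640.7 MJ

9640.7 MJ


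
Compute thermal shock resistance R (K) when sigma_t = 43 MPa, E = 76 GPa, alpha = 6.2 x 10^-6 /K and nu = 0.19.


Thermal shock resistance: R = sigma * (1 - nu) / (E * alpha)
  Numerator = 43 * (1 - 0.19) = 34.83
  Denominator = 76 * 1000 * (6.2 x 10^-6) = 0.4712
  R = 34.83 / 0.4712 = 73.9 K

73.9 K


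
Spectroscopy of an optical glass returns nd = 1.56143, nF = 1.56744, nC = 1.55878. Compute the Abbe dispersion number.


Abbe number formula: Vd = (nd - 1) / (nF - nC)
  nd - 1 = 1.56143 - 1 = 0.56143
  nF - nC = 1.56744 - 1.55878 = 0.00866
  Vd = 0.56143 / 0.00866 = 64.83

64.83


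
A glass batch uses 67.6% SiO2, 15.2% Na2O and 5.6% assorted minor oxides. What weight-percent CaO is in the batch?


Pieces sum to 100%:
  CaO = 100 - (SiO2 + Na2O + others)
  CaO = 100 - (67.6 + 15.2 + 5.6) = 11.6%

11.6%


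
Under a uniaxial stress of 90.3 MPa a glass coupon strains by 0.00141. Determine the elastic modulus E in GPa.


Young's modulus: E = stress / strain
  E = 90.3 MPa / 0.00141 = 64042.55 MPa
Convert to GPa: 64042.55 / 1000 = 64.04 GPa

64.04 GPa


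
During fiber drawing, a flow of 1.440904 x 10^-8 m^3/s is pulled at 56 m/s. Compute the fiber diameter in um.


Cross-sectional area from continuity:
  A = Q / v = 1.440904 x 10^-8 / 56 = 2.573043 x 10^-10 m^2
Diameter from circular cross-section:
  d = sqrt(4A / pi) * 10^6 (m -> um)
  d = sqrt(4 * 2.573043 x 10^-10 / pi) * 10^6 = 18.1 um

18.1 um


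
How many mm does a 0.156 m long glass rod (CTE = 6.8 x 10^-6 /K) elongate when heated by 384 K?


Thermal expansion formula: dL = alpha * L0 * dT
  dL = (6.8 x 10^-6) * 0.156 * 384 = 0.00040735 m
Convert to mm: 0.00040735 * 1000 = 0.4073 mm

0.4073 mm


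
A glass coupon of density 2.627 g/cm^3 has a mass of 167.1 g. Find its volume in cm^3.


Rearrange rho = m / V:
  V = m / rho
  V = 167.1 / 2.627 = 63.609 cm^3

63.609 cm^3


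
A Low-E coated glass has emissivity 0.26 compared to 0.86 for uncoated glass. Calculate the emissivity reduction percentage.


Percentage reduction = (1 - coated/uncoated) * 100
  Ratio = 0.26 / 0.86 = 0.3023
  Reduction = (1 - 0.3023) * 100 = 69.8%

69.8%


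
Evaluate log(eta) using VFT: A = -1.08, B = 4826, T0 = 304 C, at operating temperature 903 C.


VFT equation: log(eta) = A + B / (T - T0)
  T - T0 = 903 - 304 = 599
  B / (T - T0) = 4826 / 599 = 8.057
  log(eta) = -1.08 + 8.057 = 6.977

6.977


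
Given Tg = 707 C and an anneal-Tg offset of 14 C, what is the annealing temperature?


The annealing temperature is Tg plus the offset:
  T_anneal = 707 + 14 = 721 C

721 C
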